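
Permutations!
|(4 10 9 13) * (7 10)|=|(4 7 10 9 13)|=5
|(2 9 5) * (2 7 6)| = 5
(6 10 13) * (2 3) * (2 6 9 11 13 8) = (2 3 6 10 8)(9 11 13) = [0, 1, 3, 6, 4, 5, 10, 7, 2, 11, 8, 13, 12, 9]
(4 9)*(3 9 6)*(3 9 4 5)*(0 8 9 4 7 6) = (0 8 9 5 3 7 6 4) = [8, 1, 2, 7, 0, 3, 4, 6, 9, 5]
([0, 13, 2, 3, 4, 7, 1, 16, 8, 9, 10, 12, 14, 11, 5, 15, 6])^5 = (1 5 13 7 11 16 12 6 14)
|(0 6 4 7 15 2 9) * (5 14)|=14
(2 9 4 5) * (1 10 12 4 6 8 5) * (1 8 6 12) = (1 10)(2 9 12 4 8 5) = [0, 10, 9, 3, 8, 2, 6, 7, 5, 12, 1, 11, 4]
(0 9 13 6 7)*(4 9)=(0 4 9 13 6 7)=[4, 1, 2, 3, 9, 5, 7, 0, 8, 13, 10, 11, 12, 6]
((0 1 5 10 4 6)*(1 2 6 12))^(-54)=(1 5 10 4 12)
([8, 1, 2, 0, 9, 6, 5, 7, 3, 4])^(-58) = (9)(0 3 8)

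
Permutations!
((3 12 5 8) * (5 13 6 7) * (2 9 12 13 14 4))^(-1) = (2 4 14 12 9)(3 8 5 7 6 13)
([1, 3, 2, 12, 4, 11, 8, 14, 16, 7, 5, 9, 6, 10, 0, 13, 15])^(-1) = [14, 0, 2, 1, 4, 10, 12, 9, 6, 11, 13, 5, 3, 15, 7, 16, 8]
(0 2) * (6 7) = (0 2)(6 7) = [2, 1, 0, 3, 4, 5, 7, 6]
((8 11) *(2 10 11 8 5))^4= ((2 10 11 5))^4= (11)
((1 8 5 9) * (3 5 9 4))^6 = ((1 8 9)(3 5 4))^6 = (9)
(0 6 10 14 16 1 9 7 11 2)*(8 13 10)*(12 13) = (0 6 8 12 13 10 14 16 1 9 7 11 2) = [6, 9, 0, 3, 4, 5, 8, 11, 12, 7, 14, 2, 13, 10, 16, 15, 1]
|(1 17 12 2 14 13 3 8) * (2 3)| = 15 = |(1 17 12 3 8)(2 14 13)|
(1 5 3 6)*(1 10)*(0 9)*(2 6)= [9, 5, 6, 2, 4, 3, 10, 7, 8, 0, 1]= (0 9)(1 5 3 2 6 10)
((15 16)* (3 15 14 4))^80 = (16)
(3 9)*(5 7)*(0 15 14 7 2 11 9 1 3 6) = (0 15 14 7 5 2 11 9 6)(1 3) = [15, 3, 11, 1, 4, 2, 0, 5, 8, 6, 10, 9, 12, 13, 7, 14]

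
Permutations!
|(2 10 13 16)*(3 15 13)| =|(2 10 3 15 13 16)| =6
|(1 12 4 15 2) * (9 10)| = |(1 12 4 15 2)(9 10)| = 10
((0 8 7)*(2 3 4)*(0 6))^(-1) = ((0 8 7 6)(2 3 4))^(-1) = (0 6 7 8)(2 4 3)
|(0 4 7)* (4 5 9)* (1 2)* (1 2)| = 5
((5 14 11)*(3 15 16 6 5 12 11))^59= (3 14 5 6 16 15)(11 12)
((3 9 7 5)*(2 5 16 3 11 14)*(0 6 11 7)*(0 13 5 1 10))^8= ((0 6 11 14 2 1 10)(3 9 13 5 7 16))^8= (0 6 11 14 2 1 10)(3 13 7)(5 16 9)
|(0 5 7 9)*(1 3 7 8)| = 7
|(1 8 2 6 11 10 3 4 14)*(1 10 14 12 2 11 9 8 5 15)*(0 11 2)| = |(0 11 14 10 3 4 12)(1 5 15)(2 6 9 8)| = 84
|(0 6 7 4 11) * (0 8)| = 6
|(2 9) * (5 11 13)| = 6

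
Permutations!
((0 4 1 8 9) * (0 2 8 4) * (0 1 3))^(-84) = ((0 1 4 3)(2 8 9))^(-84) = (9)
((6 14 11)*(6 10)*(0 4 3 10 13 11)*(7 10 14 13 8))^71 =(0 14 3 4)(6 10 7 8 11 13)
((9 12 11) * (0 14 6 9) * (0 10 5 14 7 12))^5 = (0 5 7 14 12 6 11 9 10)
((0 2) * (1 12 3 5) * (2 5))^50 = ((0 5 1 12 3 2))^50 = (0 1 3)(2 5 12)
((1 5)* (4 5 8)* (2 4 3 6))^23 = ((1 8 3 6 2 4 5))^23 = (1 3 2 5 8 6 4)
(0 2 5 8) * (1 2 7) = (0 7 1 2 5 8) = [7, 2, 5, 3, 4, 8, 6, 1, 0]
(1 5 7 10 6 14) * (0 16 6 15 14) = (0 16 6)(1 5 7 10 15 14) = [16, 5, 2, 3, 4, 7, 0, 10, 8, 9, 15, 11, 12, 13, 1, 14, 6]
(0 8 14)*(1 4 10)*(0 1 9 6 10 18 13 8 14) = (0 14 1 4 18 13 8)(6 10 9) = [14, 4, 2, 3, 18, 5, 10, 7, 0, 6, 9, 11, 12, 8, 1, 15, 16, 17, 13]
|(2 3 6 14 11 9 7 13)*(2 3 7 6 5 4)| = 12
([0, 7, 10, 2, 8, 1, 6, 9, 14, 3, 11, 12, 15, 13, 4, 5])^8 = [0, 15, 9, 7, 14, 12, 6, 5, 4, 1, 3, 2, 10, 13, 8, 11]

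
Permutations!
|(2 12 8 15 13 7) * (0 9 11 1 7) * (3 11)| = |(0 9 3 11 1 7 2 12 8 15 13)| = 11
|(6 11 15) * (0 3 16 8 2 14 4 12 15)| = 11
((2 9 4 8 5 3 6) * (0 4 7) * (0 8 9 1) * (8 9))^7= ((0 4 8 5 3 6 2 1)(7 9))^7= (0 1 2 6 3 5 8 4)(7 9)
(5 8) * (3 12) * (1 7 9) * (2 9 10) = (1 7 10 2 9)(3 12)(5 8) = [0, 7, 9, 12, 4, 8, 6, 10, 5, 1, 2, 11, 3]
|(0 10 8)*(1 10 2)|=5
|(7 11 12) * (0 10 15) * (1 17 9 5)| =12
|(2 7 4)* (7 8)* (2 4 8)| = 2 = |(7 8)|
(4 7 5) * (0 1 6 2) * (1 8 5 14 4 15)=[8, 6, 0, 3, 7, 15, 2, 14, 5, 9, 10, 11, 12, 13, 4, 1]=(0 8 5 15 1 6 2)(4 7 14)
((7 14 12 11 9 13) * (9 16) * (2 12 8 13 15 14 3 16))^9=((2 12 11)(3 16 9 15 14 8 13 7))^9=(3 16 9 15 14 8 13 7)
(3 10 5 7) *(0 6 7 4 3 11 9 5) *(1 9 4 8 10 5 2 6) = (0 1 9 2 6 7 11 4 3 5 8 10) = [1, 9, 6, 5, 3, 8, 7, 11, 10, 2, 0, 4]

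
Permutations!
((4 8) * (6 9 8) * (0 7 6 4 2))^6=(9)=((0 7 6 9 8 2))^6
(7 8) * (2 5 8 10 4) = (2 5 8 7 10 4) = [0, 1, 5, 3, 2, 8, 6, 10, 7, 9, 4]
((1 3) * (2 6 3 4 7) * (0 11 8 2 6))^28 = ((0 11 8 2)(1 4 7 6 3))^28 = (11)(1 6 4 3 7)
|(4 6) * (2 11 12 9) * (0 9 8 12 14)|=10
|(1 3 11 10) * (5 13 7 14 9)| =20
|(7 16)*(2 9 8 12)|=4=|(2 9 8 12)(7 16)|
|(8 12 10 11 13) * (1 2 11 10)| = 6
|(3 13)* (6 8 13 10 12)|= |(3 10 12 6 8 13)|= 6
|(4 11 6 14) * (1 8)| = 4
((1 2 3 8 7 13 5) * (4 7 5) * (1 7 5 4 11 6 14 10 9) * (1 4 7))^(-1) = ((1 2 3 8 7 13 11 6 14 10 9 4 5))^(-1) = (1 5 4 9 10 14 6 11 13 7 8 3 2)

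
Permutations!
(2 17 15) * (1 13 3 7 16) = (1 13 3 7 16)(2 17 15) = [0, 13, 17, 7, 4, 5, 6, 16, 8, 9, 10, 11, 12, 3, 14, 2, 1, 15]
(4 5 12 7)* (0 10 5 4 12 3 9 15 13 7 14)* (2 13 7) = (0 10 5 3 9 15 7 12 14)(2 13) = [10, 1, 13, 9, 4, 3, 6, 12, 8, 15, 5, 11, 14, 2, 0, 7]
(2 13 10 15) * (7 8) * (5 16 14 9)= (2 13 10 15)(5 16 14 9)(7 8)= [0, 1, 13, 3, 4, 16, 6, 8, 7, 5, 15, 11, 12, 10, 9, 2, 14]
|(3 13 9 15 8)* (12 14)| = 10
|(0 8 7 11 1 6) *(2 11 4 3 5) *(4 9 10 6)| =|(0 8 7 9 10 6)(1 4 3 5 2 11)| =6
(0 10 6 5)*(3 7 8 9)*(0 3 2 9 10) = [0, 1, 9, 7, 4, 3, 5, 8, 10, 2, 6] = (2 9)(3 7 8 10 6 5)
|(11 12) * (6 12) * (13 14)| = |(6 12 11)(13 14)| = 6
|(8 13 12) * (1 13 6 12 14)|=|(1 13 14)(6 12 8)|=3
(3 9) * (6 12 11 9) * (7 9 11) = [0, 1, 2, 6, 4, 5, 12, 9, 8, 3, 10, 11, 7] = (3 6 12 7 9)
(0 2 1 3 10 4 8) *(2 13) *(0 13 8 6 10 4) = (0 8 13 2 1 3 4 6 10) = [8, 3, 1, 4, 6, 5, 10, 7, 13, 9, 0, 11, 12, 2]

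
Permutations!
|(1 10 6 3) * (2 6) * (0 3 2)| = |(0 3 1 10)(2 6)| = 4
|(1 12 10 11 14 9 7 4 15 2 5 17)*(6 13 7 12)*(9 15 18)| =|(1 6 13 7 4 18 9 12 10 11 14 15 2 5 17)| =15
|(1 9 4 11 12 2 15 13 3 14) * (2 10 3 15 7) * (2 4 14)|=42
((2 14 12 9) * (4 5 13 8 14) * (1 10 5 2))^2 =(1 5 8 12)(9 10 13 14)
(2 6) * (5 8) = (2 6)(5 8) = [0, 1, 6, 3, 4, 8, 2, 7, 5]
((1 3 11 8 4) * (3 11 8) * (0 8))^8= ((0 8 4 1 11 3))^8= (0 4 11)(1 3 8)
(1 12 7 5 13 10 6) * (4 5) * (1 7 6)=[0, 12, 2, 3, 5, 13, 7, 4, 8, 9, 1, 11, 6, 10]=(1 12 6 7 4 5 13 10)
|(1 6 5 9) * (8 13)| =|(1 6 5 9)(8 13)| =4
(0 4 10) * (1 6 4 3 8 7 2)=(0 3 8 7 2 1 6 4 10)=[3, 6, 1, 8, 10, 5, 4, 2, 7, 9, 0]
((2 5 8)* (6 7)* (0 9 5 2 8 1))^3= (0 1 5 9)(6 7)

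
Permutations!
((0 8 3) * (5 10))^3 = (5 10)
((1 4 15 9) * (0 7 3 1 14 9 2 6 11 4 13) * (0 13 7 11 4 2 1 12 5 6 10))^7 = (0 10 2 11)(1 15 4 6 5 12 3 7)(9 14)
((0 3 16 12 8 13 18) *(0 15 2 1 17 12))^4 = ((0 3 16)(1 17 12 8 13 18 15 2))^4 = (0 3 16)(1 13)(2 8)(12 15)(17 18)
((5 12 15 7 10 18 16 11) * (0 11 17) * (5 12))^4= ((0 11 12 15 7 10 18 16 17))^4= (0 7 17 15 16 12 18 11 10)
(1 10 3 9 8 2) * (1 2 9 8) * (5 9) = [0, 10, 2, 8, 4, 9, 6, 7, 5, 1, 3] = (1 10 3 8 5 9)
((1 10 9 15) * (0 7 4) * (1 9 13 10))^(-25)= (0 4 7)(9 15)(10 13)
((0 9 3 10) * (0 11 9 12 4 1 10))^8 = (12)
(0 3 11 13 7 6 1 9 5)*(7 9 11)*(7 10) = [3, 11, 2, 10, 4, 0, 1, 6, 8, 5, 7, 13, 12, 9] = (0 3 10 7 6 1 11 13 9 5)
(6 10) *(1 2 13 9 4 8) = (1 2 13 9 4 8)(6 10) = [0, 2, 13, 3, 8, 5, 10, 7, 1, 4, 6, 11, 12, 9]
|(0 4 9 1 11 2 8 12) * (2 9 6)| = |(0 4 6 2 8 12)(1 11 9)| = 6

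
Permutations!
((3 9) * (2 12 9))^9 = (2 12 9 3)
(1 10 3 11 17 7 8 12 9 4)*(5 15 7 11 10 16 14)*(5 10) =(1 16 14 10 3 5 15 7 8 12 9 4)(11 17) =[0, 16, 2, 5, 1, 15, 6, 8, 12, 4, 3, 17, 9, 13, 10, 7, 14, 11]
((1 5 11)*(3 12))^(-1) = ((1 5 11)(3 12))^(-1) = (1 11 5)(3 12)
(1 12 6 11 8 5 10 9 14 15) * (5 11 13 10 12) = (1 5 12 6 13 10 9 14 15)(8 11) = [0, 5, 2, 3, 4, 12, 13, 7, 11, 14, 9, 8, 6, 10, 15, 1]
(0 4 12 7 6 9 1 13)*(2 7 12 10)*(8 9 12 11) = (0 4 10 2 7 6 12 11 8 9 1 13) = [4, 13, 7, 3, 10, 5, 12, 6, 9, 1, 2, 8, 11, 0]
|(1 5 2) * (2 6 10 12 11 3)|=|(1 5 6 10 12 11 3 2)|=8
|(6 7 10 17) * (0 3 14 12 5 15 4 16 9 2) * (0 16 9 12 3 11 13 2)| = |(0 11 13 2 16 12 5 15 4 9)(3 14)(6 7 10 17)| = 20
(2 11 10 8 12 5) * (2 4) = [0, 1, 11, 3, 2, 4, 6, 7, 12, 9, 8, 10, 5] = (2 11 10 8 12 5 4)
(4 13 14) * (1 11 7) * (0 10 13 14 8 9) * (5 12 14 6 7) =(0 10 13 8 9)(1 11 5 12 14 4 6 7) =[10, 11, 2, 3, 6, 12, 7, 1, 9, 0, 13, 5, 14, 8, 4]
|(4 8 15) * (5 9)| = |(4 8 15)(5 9)| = 6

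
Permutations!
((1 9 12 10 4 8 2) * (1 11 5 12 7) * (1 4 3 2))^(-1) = (1 8 4 7 9)(2 3 10 12 5 11)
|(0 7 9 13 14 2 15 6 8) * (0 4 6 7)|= |(2 15 7 9 13 14)(4 6 8)|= 6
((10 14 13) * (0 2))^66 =((0 2)(10 14 13))^66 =(14)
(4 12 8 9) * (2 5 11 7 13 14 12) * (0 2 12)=(0 2 5 11 7 13 14)(4 12 8 9)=[2, 1, 5, 3, 12, 11, 6, 13, 9, 4, 10, 7, 8, 14, 0]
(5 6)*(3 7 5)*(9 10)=[0, 1, 2, 7, 4, 6, 3, 5, 8, 10, 9]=(3 7 5 6)(9 10)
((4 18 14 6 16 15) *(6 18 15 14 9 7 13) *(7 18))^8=(18)(6 7 16 13 14)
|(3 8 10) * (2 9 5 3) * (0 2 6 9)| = |(0 2)(3 8 10 6 9 5)| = 6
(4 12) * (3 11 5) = (3 11 5)(4 12) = [0, 1, 2, 11, 12, 3, 6, 7, 8, 9, 10, 5, 4]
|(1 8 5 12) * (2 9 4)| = |(1 8 5 12)(2 9 4)| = 12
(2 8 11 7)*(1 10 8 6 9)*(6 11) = (1 10 8 6 9)(2 11 7) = [0, 10, 11, 3, 4, 5, 9, 2, 6, 1, 8, 7]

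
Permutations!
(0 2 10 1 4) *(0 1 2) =(1 4)(2 10) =[0, 4, 10, 3, 1, 5, 6, 7, 8, 9, 2]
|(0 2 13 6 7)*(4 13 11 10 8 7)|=|(0 2 11 10 8 7)(4 13 6)|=6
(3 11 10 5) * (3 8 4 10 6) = [0, 1, 2, 11, 10, 8, 3, 7, 4, 9, 5, 6] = (3 11 6)(4 10 5 8)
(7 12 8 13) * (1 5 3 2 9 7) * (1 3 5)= (2 9 7 12 8 13 3)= [0, 1, 9, 2, 4, 5, 6, 12, 13, 7, 10, 11, 8, 3]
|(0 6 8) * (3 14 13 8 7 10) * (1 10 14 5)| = |(0 6 7 14 13 8)(1 10 3 5)| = 12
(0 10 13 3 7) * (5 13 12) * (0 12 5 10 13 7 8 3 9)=[13, 1, 2, 8, 4, 7, 6, 12, 3, 0, 5, 11, 10, 9]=(0 13 9)(3 8)(5 7 12 10)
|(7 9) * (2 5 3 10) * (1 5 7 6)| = 8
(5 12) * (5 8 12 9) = [0, 1, 2, 3, 4, 9, 6, 7, 12, 5, 10, 11, 8] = (5 9)(8 12)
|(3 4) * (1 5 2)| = 6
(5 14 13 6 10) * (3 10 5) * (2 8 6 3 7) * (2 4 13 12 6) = [0, 1, 8, 10, 13, 14, 5, 4, 2, 9, 7, 11, 6, 3, 12] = (2 8)(3 10 7 4 13)(5 14 12 6)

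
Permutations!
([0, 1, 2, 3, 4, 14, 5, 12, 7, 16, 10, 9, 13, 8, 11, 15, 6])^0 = (16)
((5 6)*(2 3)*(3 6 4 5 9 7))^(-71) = ((2 6 9 7 3)(4 5))^(-71) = (2 3 7 9 6)(4 5)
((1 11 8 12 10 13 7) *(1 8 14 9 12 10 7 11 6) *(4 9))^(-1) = (1 6)(4 14 11 13 10 8 7 12 9)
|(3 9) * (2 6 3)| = 4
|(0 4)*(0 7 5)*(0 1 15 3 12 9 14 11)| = |(0 4 7 5 1 15 3 12 9 14 11)| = 11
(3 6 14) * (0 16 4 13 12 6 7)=(0 16 4 13 12 6 14 3 7)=[16, 1, 2, 7, 13, 5, 14, 0, 8, 9, 10, 11, 6, 12, 3, 15, 4]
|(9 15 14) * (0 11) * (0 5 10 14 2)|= |(0 11 5 10 14 9 15 2)|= 8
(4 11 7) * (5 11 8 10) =(4 8 10 5 11 7) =[0, 1, 2, 3, 8, 11, 6, 4, 10, 9, 5, 7]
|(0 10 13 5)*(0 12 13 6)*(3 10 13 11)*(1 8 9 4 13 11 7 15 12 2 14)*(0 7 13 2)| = |(0 11 3 10 6 7 15 12 13 5)(1 8 9 4 2 14)| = 30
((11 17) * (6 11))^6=(17)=((6 11 17))^6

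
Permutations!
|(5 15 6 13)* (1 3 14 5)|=|(1 3 14 5 15 6 13)|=7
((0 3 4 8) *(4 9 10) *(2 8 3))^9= ((0 2 8)(3 9 10 4))^9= (3 9 10 4)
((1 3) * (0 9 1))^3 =(0 3 1 9) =((0 9 1 3))^3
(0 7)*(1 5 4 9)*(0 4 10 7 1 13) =(0 1 5 10 7 4 9 13) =[1, 5, 2, 3, 9, 10, 6, 4, 8, 13, 7, 11, 12, 0]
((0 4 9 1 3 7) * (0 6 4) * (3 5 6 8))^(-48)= (1 6 9 5 4)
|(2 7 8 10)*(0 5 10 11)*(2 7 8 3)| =8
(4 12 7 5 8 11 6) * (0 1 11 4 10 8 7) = (0 1 11 6 10 8 4 12)(5 7) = [1, 11, 2, 3, 12, 7, 10, 5, 4, 9, 8, 6, 0]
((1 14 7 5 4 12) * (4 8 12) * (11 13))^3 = ((1 14 7 5 8 12)(11 13))^3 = (1 5)(7 12)(8 14)(11 13)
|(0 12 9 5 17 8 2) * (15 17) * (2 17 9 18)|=12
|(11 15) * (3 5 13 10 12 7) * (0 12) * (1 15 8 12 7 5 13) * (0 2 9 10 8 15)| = |(0 7 3 13 8 12 5 1)(2 9 10)(11 15)| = 24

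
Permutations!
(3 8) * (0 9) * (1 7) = [9, 7, 2, 8, 4, 5, 6, 1, 3, 0] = (0 9)(1 7)(3 8)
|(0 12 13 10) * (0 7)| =5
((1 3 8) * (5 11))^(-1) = (1 8 3)(5 11)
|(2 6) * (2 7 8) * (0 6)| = 5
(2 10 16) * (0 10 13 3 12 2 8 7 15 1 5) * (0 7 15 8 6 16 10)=[0, 5, 13, 12, 4, 7, 16, 8, 15, 9, 10, 11, 2, 3, 14, 1, 6]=(1 5 7 8 15)(2 13 3 12)(6 16)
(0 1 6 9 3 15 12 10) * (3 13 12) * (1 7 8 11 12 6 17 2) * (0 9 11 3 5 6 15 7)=(1 17 2)(3 7 8)(5 6 11 12 10 9 13 15)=[0, 17, 1, 7, 4, 6, 11, 8, 3, 13, 9, 12, 10, 15, 14, 5, 16, 2]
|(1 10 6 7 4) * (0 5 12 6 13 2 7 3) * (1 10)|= 5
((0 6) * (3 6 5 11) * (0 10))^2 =(0 11 6)(3 10 5)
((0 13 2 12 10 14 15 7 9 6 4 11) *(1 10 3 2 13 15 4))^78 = (0 4 10 6 7)(1 9 15 11 14)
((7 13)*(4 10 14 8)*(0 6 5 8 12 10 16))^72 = ((0 6 5 8 4 16)(7 13)(10 14 12))^72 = (16)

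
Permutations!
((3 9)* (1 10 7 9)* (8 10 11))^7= (11)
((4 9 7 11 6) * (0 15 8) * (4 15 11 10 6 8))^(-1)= ((0 11 8)(4 9 7 10 6 15))^(-1)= (0 8 11)(4 15 6 10 7 9)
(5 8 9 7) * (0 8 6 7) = (0 8 9)(5 6 7) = [8, 1, 2, 3, 4, 6, 7, 5, 9, 0]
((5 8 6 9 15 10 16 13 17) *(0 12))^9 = (17)(0 12)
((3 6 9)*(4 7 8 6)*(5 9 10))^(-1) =(3 9 5 10 6 8 7 4)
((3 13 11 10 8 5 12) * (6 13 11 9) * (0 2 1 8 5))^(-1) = (0 8 1 2)(3 12 5 10 11)(6 9 13)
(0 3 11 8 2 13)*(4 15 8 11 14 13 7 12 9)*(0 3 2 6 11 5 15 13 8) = (0 2 7 12 9 4 13 3 14 8 6 11 5 15) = [2, 1, 7, 14, 13, 15, 11, 12, 6, 4, 10, 5, 9, 3, 8, 0]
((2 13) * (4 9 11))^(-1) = (2 13)(4 11 9) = ((2 13)(4 9 11))^(-1)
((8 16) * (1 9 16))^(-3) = (1 9 16 8)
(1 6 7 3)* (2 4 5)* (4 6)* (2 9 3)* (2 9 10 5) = [0, 4, 6, 1, 2, 10, 7, 9, 8, 3, 5] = (1 4 2 6 7 9 3)(5 10)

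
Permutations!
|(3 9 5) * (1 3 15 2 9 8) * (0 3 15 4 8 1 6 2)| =|(0 3 1 15)(2 9 5 4 8 6)| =12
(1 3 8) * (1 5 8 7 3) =(3 7)(5 8) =[0, 1, 2, 7, 4, 8, 6, 3, 5]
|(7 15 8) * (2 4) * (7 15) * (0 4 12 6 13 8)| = 8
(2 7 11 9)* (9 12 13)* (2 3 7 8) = [0, 1, 8, 7, 4, 5, 6, 11, 2, 3, 10, 12, 13, 9] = (2 8)(3 7 11 12 13 9)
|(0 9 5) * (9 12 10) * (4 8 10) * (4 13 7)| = |(0 12 13 7 4 8 10 9 5)| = 9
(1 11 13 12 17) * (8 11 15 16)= (1 15 16 8 11 13 12 17)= [0, 15, 2, 3, 4, 5, 6, 7, 11, 9, 10, 13, 17, 12, 14, 16, 8, 1]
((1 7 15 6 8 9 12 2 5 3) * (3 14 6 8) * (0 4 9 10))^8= (0 3 9 7 2 8 14)(1 12 15 5 10 6 4)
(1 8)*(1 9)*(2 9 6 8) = [0, 2, 9, 3, 4, 5, 8, 7, 6, 1] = (1 2 9)(6 8)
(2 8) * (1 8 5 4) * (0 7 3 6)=(0 7 3 6)(1 8 2 5 4)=[7, 8, 5, 6, 1, 4, 0, 3, 2]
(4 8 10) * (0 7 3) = (0 7 3)(4 8 10) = [7, 1, 2, 0, 8, 5, 6, 3, 10, 9, 4]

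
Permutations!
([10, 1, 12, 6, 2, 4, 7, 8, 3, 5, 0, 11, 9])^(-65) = [10, 1, 2, 8, 4, 5, 3, 6, 7, 9, 0, 11, 12]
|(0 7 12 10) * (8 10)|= |(0 7 12 8 10)|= 5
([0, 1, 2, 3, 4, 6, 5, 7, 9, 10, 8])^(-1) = [0, 1, 2, 3, 4, 6, 5, 7, 10, 8, 9]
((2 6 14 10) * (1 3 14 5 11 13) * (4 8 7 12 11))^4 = (1 2 8 13 10 4 11 14 5 12 3 6 7)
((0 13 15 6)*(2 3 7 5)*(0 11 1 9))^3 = (0 6 9 15 1 13 11)(2 5 7 3) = ((0 13 15 6 11 1 9)(2 3 7 5))^3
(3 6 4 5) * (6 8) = (3 8 6 4 5) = [0, 1, 2, 8, 5, 3, 4, 7, 6]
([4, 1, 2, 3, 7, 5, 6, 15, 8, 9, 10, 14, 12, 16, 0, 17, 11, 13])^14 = (0 13 4 16 7 11 15 14 17)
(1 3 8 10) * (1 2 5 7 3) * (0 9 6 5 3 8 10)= (0 9 6 5 7 8)(2 3 10)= [9, 1, 3, 10, 4, 7, 5, 8, 0, 6, 2]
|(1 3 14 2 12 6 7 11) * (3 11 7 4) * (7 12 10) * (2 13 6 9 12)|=30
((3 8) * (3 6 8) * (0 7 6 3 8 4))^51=(0 4 6 7)(3 8)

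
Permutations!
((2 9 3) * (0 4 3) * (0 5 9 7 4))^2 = ((2 7 4 3)(5 9))^2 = (9)(2 4)(3 7)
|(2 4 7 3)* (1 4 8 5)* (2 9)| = |(1 4 7 3 9 2 8 5)| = 8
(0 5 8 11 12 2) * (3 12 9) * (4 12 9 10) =(0 5 8 11 10 4 12 2)(3 9) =[5, 1, 0, 9, 12, 8, 6, 7, 11, 3, 4, 10, 2]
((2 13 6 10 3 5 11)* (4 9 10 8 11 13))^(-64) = ((2 4 9 10 3 5 13 6 8 11))^(-64) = (2 13 9 8 3)(4 6 10 11 5)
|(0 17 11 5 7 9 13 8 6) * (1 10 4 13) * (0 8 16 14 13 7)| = 60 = |(0 17 11 5)(1 10 4 7 9)(6 8)(13 16 14)|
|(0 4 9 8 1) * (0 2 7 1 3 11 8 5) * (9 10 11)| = 24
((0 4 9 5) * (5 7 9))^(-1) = ((0 4 5)(7 9))^(-1) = (0 5 4)(7 9)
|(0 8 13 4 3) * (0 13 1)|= 3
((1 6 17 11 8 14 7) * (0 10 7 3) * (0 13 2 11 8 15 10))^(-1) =(1 7 10 15 11 2 13 3 14 8 17 6)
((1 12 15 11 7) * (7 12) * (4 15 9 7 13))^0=(15)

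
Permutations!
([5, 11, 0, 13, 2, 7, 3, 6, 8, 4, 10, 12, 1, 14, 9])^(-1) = [2, 12, 4, 6, 9, 0, 7, 5, 8, 14, 10, 1, 11, 3, 13]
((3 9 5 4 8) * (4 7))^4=(3 4 5)(7 9 8)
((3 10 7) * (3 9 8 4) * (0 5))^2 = (3 7 8)(4 10 9)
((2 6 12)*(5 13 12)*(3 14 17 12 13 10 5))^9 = (2 14)(3 12)(5 10)(6 17)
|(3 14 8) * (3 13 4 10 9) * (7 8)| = 8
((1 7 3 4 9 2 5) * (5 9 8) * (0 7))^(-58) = (9)(0 5 4 7 1 8 3) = ((0 7 3 4 8 5 1)(2 9))^(-58)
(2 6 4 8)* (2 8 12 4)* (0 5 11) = [5, 1, 6, 3, 12, 11, 2, 7, 8, 9, 10, 0, 4] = (0 5 11)(2 6)(4 12)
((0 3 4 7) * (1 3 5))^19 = ((0 5 1 3 4 7))^19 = (0 5 1 3 4 7)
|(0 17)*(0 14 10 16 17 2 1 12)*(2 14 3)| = |(0 14 10 16 17 3 2 1 12)| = 9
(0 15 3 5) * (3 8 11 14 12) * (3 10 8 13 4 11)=[15, 1, 2, 5, 11, 0, 6, 7, 3, 9, 8, 14, 10, 4, 12, 13]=(0 15 13 4 11 14 12 10 8 3 5)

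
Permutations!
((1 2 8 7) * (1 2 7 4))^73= ((1 7 2 8 4))^73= (1 8 7 4 2)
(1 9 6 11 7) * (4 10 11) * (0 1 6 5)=[1, 9, 2, 3, 10, 0, 4, 6, 8, 5, 11, 7]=(0 1 9 5)(4 10 11 7 6)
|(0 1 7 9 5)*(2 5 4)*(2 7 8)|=15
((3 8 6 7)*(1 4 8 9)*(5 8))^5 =((1 4 5 8 6 7 3 9))^5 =(1 7 5 9 6 4 3 8)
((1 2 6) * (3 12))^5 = ((1 2 6)(3 12))^5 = (1 6 2)(3 12)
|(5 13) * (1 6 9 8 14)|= 10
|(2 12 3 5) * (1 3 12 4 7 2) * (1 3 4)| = 4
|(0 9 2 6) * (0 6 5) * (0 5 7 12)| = |(0 9 2 7 12)| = 5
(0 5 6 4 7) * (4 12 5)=(0 4 7)(5 6 12)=[4, 1, 2, 3, 7, 6, 12, 0, 8, 9, 10, 11, 5]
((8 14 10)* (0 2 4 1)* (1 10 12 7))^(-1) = ((0 2 4 10 8 14 12 7 1))^(-1) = (0 1 7 12 14 8 10 4 2)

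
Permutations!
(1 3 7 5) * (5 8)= (1 3 7 8 5)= [0, 3, 2, 7, 4, 1, 6, 8, 5]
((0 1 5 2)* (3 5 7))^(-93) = ((0 1 7 3 5 2))^(-93) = (0 3)(1 5)(2 7)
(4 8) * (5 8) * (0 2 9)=(0 2 9)(4 5 8)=[2, 1, 9, 3, 5, 8, 6, 7, 4, 0]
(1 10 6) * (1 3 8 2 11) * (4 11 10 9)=(1 9 4 11)(2 10 6 3 8)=[0, 9, 10, 8, 11, 5, 3, 7, 2, 4, 6, 1]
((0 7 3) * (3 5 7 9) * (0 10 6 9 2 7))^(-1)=((0 2 7 5)(3 10 6 9))^(-1)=(0 5 7 2)(3 9 6 10)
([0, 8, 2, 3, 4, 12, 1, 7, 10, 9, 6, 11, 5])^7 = [0, 6, 2, 3, 4, 12, 10, 7, 1, 9, 8, 11, 5]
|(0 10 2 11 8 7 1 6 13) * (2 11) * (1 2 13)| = 14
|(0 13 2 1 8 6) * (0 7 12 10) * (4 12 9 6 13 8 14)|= |(0 8 13 2 1 14 4 12 10)(6 7 9)|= 9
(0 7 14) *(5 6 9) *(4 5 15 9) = (0 7 14)(4 5 6)(9 15) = [7, 1, 2, 3, 5, 6, 4, 14, 8, 15, 10, 11, 12, 13, 0, 9]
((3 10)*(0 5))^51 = (0 5)(3 10)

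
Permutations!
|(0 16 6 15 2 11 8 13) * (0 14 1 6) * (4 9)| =8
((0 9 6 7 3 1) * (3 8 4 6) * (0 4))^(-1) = (0 8 7 6 4 1 3 9)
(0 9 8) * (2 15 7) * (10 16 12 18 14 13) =(0 9 8)(2 15 7)(10 16 12 18 14 13) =[9, 1, 15, 3, 4, 5, 6, 2, 0, 8, 16, 11, 18, 10, 13, 7, 12, 17, 14]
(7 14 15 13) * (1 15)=(1 15 13 7 14)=[0, 15, 2, 3, 4, 5, 6, 14, 8, 9, 10, 11, 12, 7, 1, 13]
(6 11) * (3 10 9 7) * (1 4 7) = (1 4 7 3 10 9)(6 11) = [0, 4, 2, 10, 7, 5, 11, 3, 8, 1, 9, 6]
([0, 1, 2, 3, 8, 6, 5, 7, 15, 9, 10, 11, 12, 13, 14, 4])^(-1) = (4 15 8)(5 6)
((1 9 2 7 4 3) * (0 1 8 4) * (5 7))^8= ((0 1 9 2 5 7)(3 8 4))^8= (0 9 5)(1 2 7)(3 4 8)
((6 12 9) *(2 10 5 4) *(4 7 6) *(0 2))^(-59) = (0 7 4 5 9 10 12 2 6)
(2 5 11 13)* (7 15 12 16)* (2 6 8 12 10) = (2 5 11 13 6 8 12 16 7 15 10) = [0, 1, 5, 3, 4, 11, 8, 15, 12, 9, 2, 13, 16, 6, 14, 10, 7]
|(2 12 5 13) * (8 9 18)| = 12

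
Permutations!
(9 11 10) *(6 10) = [0, 1, 2, 3, 4, 5, 10, 7, 8, 11, 9, 6] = (6 10 9 11)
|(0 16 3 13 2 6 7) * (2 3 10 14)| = 14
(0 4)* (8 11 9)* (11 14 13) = (0 4)(8 14 13 11 9) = [4, 1, 2, 3, 0, 5, 6, 7, 14, 8, 10, 9, 12, 11, 13]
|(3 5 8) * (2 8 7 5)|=6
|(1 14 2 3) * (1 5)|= |(1 14 2 3 5)|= 5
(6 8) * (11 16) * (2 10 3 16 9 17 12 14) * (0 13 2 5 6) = (0 13 2 10 3 16 11 9 17 12 14 5 6 8) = [13, 1, 10, 16, 4, 6, 8, 7, 0, 17, 3, 9, 14, 2, 5, 15, 11, 12]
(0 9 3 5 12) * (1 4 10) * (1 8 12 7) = [9, 4, 2, 5, 10, 7, 6, 1, 12, 3, 8, 11, 0] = (0 9 3 5 7 1 4 10 8 12)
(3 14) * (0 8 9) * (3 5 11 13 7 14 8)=(0 3 8 9)(5 11 13 7 14)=[3, 1, 2, 8, 4, 11, 6, 14, 9, 0, 10, 13, 12, 7, 5]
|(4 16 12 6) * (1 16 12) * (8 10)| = 6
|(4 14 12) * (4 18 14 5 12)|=|(4 5 12 18 14)|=5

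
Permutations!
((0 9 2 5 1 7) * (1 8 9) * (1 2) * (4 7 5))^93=((0 2 4 7)(1 5 8 9))^93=(0 2 4 7)(1 5 8 9)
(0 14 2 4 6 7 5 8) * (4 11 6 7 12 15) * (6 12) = (0 14 2 11 12 15 4 7 5 8) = [14, 1, 11, 3, 7, 8, 6, 5, 0, 9, 10, 12, 15, 13, 2, 4]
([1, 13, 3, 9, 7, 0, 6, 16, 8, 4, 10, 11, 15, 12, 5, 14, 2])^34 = (0 5 14 15 12 13 1)(2 7 9)(3 16 4)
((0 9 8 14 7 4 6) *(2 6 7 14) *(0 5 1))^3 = ((14)(0 9 8 2 6 5 1)(4 7))^3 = (14)(0 2 1 8 5 9 6)(4 7)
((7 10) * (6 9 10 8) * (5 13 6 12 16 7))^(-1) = (5 10 9 6 13)(7 16 12 8) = ((5 13 6 9 10)(7 8 12 16))^(-1)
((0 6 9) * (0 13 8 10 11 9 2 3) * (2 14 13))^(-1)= ((0 6 14 13 8 10 11 9 2 3))^(-1)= (0 3 2 9 11 10 8 13 14 6)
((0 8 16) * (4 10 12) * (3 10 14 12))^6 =(16)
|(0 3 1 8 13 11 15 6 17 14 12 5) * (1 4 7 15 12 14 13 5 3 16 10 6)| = |(0 16 10 6 17 13 11 12 3 4 7 15 1 8 5)| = 15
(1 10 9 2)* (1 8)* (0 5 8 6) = (0 5 8 1 10 9 2 6) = [5, 10, 6, 3, 4, 8, 0, 7, 1, 2, 9]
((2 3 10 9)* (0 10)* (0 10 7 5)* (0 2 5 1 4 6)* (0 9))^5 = (0 9)(1 2)(3 4)(5 7)(6 10) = ((0 7 1 4 6 9 5 2 3 10))^5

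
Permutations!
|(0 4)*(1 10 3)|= 6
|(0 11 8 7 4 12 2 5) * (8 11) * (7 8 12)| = 4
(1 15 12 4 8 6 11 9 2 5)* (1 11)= (1 15 12 4 8 6)(2 5 11 9)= [0, 15, 5, 3, 8, 11, 1, 7, 6, 2, 10, 9, 4, 13, 14, 12]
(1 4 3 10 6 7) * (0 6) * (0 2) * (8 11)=(0 6 7 1 4 3 10 2)(8 11)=[6, 4, 0, 10, 3, 5, 7, 1, 11, 9, 2, 8]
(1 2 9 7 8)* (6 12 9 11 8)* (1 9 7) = (1 2 11 8 9)(6 12 7) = [0, 2, 11, 3, 4, 5, 12, 6, 9, 1, 10, 8, 7]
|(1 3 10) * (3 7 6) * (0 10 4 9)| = 8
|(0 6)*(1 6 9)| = |(0 9 1 6)| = 4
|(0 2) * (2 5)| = 3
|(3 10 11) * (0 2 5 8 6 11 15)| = |(0 2 5 8 6 11 3 10 15)| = 9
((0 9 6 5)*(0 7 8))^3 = (0 5)(6 8)(7 9)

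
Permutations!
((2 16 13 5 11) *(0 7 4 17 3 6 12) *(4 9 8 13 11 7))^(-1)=(0 12 6 3 17 4)(2 11 16)(5 13 8 9 7)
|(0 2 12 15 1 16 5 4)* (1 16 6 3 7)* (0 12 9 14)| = 20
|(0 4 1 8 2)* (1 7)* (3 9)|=6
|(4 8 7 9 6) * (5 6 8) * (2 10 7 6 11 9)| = 6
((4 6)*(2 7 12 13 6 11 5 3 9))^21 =((2 7 12 13 6 4 11 5 3 9))^21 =(2 7 12 13 6 4 11 5 3 9)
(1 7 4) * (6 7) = (1 6 7 4) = [0, 6, 2, 3, 1, 5, 7, 4]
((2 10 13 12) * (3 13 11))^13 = ((2 10 11 3 13 12))^13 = (2 10 11 3 13 12)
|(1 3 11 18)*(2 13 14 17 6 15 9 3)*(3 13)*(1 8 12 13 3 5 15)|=14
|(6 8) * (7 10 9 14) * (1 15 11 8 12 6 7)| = 8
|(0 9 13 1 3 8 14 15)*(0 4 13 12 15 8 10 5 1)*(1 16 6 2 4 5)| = 30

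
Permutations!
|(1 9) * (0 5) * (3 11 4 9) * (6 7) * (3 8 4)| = 4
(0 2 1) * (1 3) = (0 2 3 1) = [2, 0, 3, 1]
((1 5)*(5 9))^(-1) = (1 5 9)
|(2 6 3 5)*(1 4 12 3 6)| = |(1 4 12 3 5 2)| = 6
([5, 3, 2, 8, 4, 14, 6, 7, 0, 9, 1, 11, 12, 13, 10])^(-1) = (0 8 3 1 10 14 5)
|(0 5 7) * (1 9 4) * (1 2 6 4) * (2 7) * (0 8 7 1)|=|(0 5 2 6 4 1 9)(7 8)|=14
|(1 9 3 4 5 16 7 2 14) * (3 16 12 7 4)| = |(1 9 16 4 5 12 7 2 14)| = 9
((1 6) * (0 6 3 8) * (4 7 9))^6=(9)(0 6 1 3 8)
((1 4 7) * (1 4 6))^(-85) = ((1 6)(4 7))^(-85) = (1 6)(4 7)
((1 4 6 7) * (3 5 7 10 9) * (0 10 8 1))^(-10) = ((0 10 9 3 5 7)(1 4 6 8))^(-10) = (0 9 5)(1 6)(3 7 10)(4 8)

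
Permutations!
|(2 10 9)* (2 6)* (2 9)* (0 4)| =|(0 4)(2 10)(6 9)| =2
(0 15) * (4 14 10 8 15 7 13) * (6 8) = (0 7 13 4 14 10 6 8 15) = [7, 1, 2, 3, 14, 5, 8, 13, 15, 9, 6, 11, 12, 4, 10, 0]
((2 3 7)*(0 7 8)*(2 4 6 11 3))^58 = (0 4 11 8 7 6 3)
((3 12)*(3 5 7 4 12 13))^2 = ((3 13)(4 12 5 7))^2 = (13)(4 5)(7 12)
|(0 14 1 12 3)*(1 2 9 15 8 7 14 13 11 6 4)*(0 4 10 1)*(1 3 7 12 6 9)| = |(0 13 11 9 15 8 12 7 14 2 1 6 10 3 4)| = 15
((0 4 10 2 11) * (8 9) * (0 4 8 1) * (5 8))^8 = (11)(0 9 5 1 8)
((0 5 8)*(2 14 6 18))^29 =((0 5 8)(2 14 6 18))^29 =(0 8 5)(2 14 6 18)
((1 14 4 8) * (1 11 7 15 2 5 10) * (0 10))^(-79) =((0 10 1 14 4 8 11 7 15 2 5))^(-79) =(0 2 7 8 14 10 5 15 11 4 1)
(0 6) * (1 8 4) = (0 6)(1 8 4) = [6, 8, 2, 3, 1, 5, 0, 7, 4]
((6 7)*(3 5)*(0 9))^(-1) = (0 9)(3 5)(6 7)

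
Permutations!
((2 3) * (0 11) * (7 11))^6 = ((0 7 11)(2 3))^6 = (11)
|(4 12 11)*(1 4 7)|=5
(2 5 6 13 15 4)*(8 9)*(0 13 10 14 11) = (0 13 15 4 2 5 6 10 14 11)(8 9) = [13, 1, 5, 3, 2, 6, 10, 7, 9, 8, 14, 0, 12, 15, 11, 4]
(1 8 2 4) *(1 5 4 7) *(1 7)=(1 8 2)(4 5)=[0, 8, 1, 3, 5, 4, 6, 7, 2]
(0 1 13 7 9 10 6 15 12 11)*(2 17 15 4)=(0 1 13 7 9 10 6 4 2 17 15 12 11)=[1, 13, 17, 3, 2, 5, 4, 9, 8, 10, 6, 0, 11, 7, 14, 12, 16, 15]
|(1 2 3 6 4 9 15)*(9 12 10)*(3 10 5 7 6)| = |(1 2 10 9 15)(4 12 5 7 6)| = 5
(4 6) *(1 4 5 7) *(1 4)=(4 6 5 7)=[0, 1, 2, 3, 6, 7, 5, 4]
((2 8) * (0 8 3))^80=(8)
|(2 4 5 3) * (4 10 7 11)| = 7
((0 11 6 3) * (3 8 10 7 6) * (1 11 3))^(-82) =(11)(6 10)(7 8)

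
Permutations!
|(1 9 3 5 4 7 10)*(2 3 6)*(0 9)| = 10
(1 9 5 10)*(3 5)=(1 9 3 5 10)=[0, 9, 2, 5, 4, 10, 6, 7, 8, 3, 1]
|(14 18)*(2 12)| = 2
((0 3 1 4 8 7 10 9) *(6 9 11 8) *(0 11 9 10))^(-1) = ((0 3 1 4 6 10 9 11 8 7))^(-1) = (0 7 8 11 9 10 6 4 1 3)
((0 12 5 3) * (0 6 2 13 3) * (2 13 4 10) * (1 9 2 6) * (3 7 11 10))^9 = (1 3 4 2 9)(6 10 11 7 13)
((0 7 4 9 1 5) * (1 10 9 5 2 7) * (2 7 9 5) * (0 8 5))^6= (0 10 9 2 4 7 1)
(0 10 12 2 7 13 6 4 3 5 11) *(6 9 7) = (0 10 12 2 6 4 3 5 11)(7 13 9) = [10, 1, 6, 5, 3, 11, 4, 13, 8, 7, 12, 0, 2, 9]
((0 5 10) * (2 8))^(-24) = (10)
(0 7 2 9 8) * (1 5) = (0 7 2 9 8)(1 5) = [7, 5, 9, 3, 4, 1, 6, 2, 0, 8]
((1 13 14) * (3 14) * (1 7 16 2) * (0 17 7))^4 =((0 17 7 16 2 1 13 3 14))^4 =(0 2 14 16 3 7 13 17 1)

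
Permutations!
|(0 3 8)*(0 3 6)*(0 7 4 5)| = 10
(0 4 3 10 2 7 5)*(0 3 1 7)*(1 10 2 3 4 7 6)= [7, 6, 0, 2, 10, 4, 1, 5, 8, 9, 3]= (0 7 5 4 10 3 2)(1 6)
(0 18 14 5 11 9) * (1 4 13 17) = (0 18 14 5 11 9)(1 4 13 17) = [18, 4, 2, 3, 13, 11, 6, 7, 8, 0, 10, 9, 12, 17, 5, 15, 16, 1, 14]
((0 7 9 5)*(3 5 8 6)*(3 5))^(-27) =((0 7 9 8 6 5))^(-27) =(0 8)(5 9)(6 7)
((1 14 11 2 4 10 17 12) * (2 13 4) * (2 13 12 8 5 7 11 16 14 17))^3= ((1 17 8 5 7 11 12)(2 13 4 10)(14 16))^3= (1 5 12 8 11 17 7)(2 10 4 13)(14 16)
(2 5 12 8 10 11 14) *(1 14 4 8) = (1 14 2 5 12)(4 8 10 11) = [0, 14, 5, 3, 8, 12, 6, 7, 10, 9, 11, 4, 1, 13, 2]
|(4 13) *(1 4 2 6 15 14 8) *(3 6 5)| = |(1 4 13 2 5 3 6 15 14 8)| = 10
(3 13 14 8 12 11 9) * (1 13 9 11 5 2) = (1 13 14 8 12 5 2)(3 9) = [0, 13, 1, 9, 4, 2, 6, 7, 12, 3, 10, 11, 5, 14, 8]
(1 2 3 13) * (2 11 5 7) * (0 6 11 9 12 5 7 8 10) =(0 6 11 7 2 3 13 1 9 12 5 8 10) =[6, 9, 3, 13, 4, 8, 11, 2, 10, 12, 0, 7, 5, 1]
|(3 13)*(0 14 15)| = 6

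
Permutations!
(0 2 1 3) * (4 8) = (0 2 1 3)(4 8) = [2, 3, 1, 0, 8, 5, 6, 7, 4]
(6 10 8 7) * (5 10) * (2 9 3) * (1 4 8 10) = (10)(1 4 8 7 6 5)(2 9 3) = [0, 4, 9, 2, 8, 1, 5, 6, 7, 3, 10]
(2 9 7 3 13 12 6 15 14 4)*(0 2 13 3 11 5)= [2, 1, 9, 3, 13, 0, 15, 11, 8, 7, 10, 5, 6, 12, 4, 14]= (0 2 9 7 11 5)(4 13 12 6 15 14)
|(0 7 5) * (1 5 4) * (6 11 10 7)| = 8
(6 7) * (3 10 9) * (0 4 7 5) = (0 4 7 6 5)(3 10 9) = [4, 1, 2, 10, 7, 0, 5, 6, 8, 3, 9]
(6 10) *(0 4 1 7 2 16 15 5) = (0 4 1 7 2 16 15 5)(6 10) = [4, 7, 16, 3, 1, 0, 10, 2, 8, 9, 6, 11, 12, 13, 14, 5, 15]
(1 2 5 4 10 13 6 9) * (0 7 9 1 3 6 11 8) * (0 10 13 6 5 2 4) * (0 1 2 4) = (0 7 9 3 5 1)(2 4 13 11 8 10 6) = [7, 0, 4, 5, 13, 1, 2, 9, 10, 3, 6, 8, 12, 11]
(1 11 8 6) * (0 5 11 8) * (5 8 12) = (0 8 6 1 12 5 11) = [8, 12, 2, 3, 4, 11, 1, 7, 6, 9, 10, 0, 5]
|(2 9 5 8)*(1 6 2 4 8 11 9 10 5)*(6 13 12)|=|(1 13 12 6 2 10 5 11 9)(4 8)|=18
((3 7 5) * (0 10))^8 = ((0 10)(3 7 5))^8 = (10)(3 5 7)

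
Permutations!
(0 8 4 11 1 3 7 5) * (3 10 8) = (0 3 7 5)(1 10 8 4 11) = [3, 10, 2, 7, 11, 0, 6, 5, 4, 9, 8, 1]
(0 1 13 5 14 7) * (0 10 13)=(0 1)(5 14 7 10 13)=[1, 0, 2, 3, 4, 14, 6, 10, 8, 9, 13, 11, 12, 5, 7]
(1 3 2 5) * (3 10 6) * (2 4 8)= (1 10 6 3 4 8 2 5)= [0, 10, 5, 4, 8, 1, 3, 7, 2, 9, 6]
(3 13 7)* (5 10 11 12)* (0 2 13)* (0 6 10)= (0 2 13 7 3 6 10 11 12 5)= [2, 1, 13, 6, 4, 0, 10, 3, 8, 9, 11, 12, 5, 7]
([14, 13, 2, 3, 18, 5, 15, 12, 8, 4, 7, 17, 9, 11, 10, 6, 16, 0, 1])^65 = (0 9 11 7 1 14 4 17 12 13 10 18)(6 15)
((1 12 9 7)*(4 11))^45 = (1 12 9 7)(4 11)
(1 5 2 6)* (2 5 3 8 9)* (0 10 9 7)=(0 10 9 2 6 1 3 8 7)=[10, 3, 6, 8, 4, 5, 1, 0, 7, 2, 9]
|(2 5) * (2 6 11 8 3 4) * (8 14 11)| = 6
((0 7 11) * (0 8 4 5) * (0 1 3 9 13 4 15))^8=((0 7 11 8 15)(1 3 9 13 4 5))^8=(0 8 7 15 11)(1 9 4)(3 13 5)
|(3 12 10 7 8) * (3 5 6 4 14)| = 9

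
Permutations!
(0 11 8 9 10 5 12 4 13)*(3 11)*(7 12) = (0 3 11 8 9 10 5 7 12 4 13) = [3, 1, 2, 11, 13, 7, 6, 12, 9, 10, 5, 8, 4, 0]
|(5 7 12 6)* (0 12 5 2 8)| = 10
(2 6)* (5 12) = (2 6)(5 12) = [0, 1, 6, 3, 4, 12, 2, 7, 8, 9, 10, 11, 5]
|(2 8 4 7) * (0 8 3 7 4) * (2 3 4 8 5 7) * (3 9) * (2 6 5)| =20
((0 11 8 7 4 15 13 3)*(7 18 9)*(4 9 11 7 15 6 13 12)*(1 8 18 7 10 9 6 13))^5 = ((0 10 9 15 12 4 13 3)(1 8 7 6)(11 18))^5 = (0 4 9 3 12 10 13 15)(1 8 7 6)(11 18)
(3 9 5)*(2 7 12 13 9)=(2 7 12 13 9 5 3)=[0, 1, 7, 2, 4, 3, 6, 12, 8, 5, 10, 11, 13, 9]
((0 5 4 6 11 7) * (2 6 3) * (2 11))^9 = (0 3)(2 6)(4 7)(5 11)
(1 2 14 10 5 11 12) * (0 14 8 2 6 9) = (0 14 10 5 11 12 1 6 9)(2 8) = [14, 6, 8, 3, 4, 11, 9, 7, 2, 0, 5, 12, 1, 13, 10]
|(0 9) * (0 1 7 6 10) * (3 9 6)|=12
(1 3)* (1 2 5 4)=[0, 3, 5, 2, 1, 4]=(1 3 2 5 4)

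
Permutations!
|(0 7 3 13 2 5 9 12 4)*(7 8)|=10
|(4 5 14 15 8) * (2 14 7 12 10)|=9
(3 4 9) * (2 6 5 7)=[0, 1, 6, 4, 9, 7, 5, 2, 8, 3]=(2 6 5 7)(3 4 9)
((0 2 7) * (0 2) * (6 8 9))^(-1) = ((2 7)(6 8 9))^(-1) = (2 7)(6 9 8)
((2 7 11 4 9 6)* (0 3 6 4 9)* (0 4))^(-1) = (0 9 11 7 2 6 3)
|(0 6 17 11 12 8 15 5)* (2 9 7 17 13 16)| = |(0 6 13 16 2 9 7 17 11 12 8 15 5)| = 13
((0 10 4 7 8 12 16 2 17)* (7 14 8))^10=(0 10 4 14 8 12 16 2 17)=((0 10 4 14 8 12 16 2 17))^10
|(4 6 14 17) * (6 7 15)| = 6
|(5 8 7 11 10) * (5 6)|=6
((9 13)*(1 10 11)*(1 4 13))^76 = ((1 10 11 4 13 9))^76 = (1 13 11)(4 10 9)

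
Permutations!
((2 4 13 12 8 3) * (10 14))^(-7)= (2 3 8 12 13 4)(10 14)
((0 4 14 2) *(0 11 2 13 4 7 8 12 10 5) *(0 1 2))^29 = ((0 7 8 12 10 5 1 2 11)(4 14 13))^29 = (0 8 10 1 11 7 12 5 2)(4 13 14)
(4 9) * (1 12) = (1 12)(4 9) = [0, 12, 2, 3, 9, 5, 6, 7, 8, 4, 10, 11, 1]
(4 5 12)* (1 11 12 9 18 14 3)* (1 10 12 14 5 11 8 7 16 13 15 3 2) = [0, 8, 1, 10, 11, 9, 6, 16, 7, 18, 12, 14, 4, 15, 2, 3, 13, 17, 5] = (1 8 7 16 13 15 3 10 12 4 11 14 2)(5 9 18)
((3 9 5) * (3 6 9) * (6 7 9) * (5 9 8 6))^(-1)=((9)(5 7 8 6))^(-1)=(9)(5 6 8 7)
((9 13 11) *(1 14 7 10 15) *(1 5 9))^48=(1 10 9)(5 11 7)(13 14 15)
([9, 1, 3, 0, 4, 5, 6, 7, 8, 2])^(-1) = (0 3 2 9)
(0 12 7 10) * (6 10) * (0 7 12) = (12)(6 10 7) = [0, 1, 2, 3, 4, 5, 10, 6, 8, 9, 7, 11, 12]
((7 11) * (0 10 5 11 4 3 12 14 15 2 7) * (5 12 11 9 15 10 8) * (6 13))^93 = (0 9 7 11 5 2 3 8 15 4)(6 13)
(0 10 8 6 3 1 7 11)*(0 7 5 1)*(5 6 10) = (0 5 1 6 3)(7 11)(8 10) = [5, 6, 2, 0, 4, 1, 3, 11, 10, 9, 8, 7]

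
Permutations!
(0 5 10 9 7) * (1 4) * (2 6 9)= [5, 4, 6, 3, 1, 10, 9, 0, 8, 7, 2]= (0 5 10 2 6 9 7)(1 4)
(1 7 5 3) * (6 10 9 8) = (1 7 5 3)(6 10 9 8) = [0, 7, 2, 1, 4, 3, 10, 5, 6, 8, 9]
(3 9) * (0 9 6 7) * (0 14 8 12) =(0 9 3 6 7 14 8 12) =[9, 1, 2, 6, 4, 5, 7, 14, 12, 3, 10, 11, 0, 13, 8]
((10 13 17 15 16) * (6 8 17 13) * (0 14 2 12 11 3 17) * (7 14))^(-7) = ((0 7 14 2 12 11 3 17 15 16 10 6 8))^(-7) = (0 3 8 11 6 12 10 2 16 14 15 7 17)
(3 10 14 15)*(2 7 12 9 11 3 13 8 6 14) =(2 7 12 9 11 3 10)(6 14 15 13 8) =[0, 1, 7, 10, 4, 5, 14, 12, 6, 11, 2, 3, 9, 8, 15, 13]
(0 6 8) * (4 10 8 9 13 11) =(0 6 9 13 11 4 10 8) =[6, 1, 2, 3, 10, 5, 9, 7, 0, 13, 8, 4, 12, 11]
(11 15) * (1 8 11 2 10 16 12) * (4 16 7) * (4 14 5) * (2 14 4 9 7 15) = (1 8 11 2 10 15 14 5 9 7 4 16 12) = [0, 8, 10, 3, 16, 9, 6, 4, 11, 7, 15, 2, 1, 13, 5, 14, 12]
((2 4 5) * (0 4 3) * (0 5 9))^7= ((0 4 9)(2 3 5))^7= (0 4 9)(2 3 5)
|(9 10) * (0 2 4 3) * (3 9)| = |(0 2 4 9 10 3)| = 6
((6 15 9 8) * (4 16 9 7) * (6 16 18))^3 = (4 15 18 7 6)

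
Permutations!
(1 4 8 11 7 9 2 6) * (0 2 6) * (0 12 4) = (0 2 12 4 8 11 7 9 6 1) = [2, 0, 12, 3, 8, 5, 1, 9, 11, 6, 10, 7, 4]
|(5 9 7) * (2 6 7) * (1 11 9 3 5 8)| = |(1 11 9 2 6 7 8)(3 5)| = 14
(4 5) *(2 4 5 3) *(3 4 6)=(2 6 3)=[0, 1, 6, 2, 4, 5, 3]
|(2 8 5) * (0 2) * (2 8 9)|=6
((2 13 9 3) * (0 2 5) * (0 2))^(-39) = ((2 13 9 3 5))^(-39) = (2 13 9 3 5)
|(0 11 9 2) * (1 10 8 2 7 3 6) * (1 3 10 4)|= |(0 11 9 7 10 8 2)(1 4)(3 6)|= 14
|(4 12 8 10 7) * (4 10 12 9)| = |(4 9)(7 10)(8 12)| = 2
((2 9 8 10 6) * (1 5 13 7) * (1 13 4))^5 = (1 4 5)(7 13)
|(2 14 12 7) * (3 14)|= |(2 3 14 12 7)|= 5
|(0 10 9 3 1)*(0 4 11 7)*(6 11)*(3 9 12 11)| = |(0 10 12 11 7)(1 4 6 3)| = 20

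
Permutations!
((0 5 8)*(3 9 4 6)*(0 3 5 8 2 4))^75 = (0 9 3 8)(2 5 6 4)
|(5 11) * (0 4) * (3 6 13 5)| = |(0 4)(3 6 13 5 11)| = 10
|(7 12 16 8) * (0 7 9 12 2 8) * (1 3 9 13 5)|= 11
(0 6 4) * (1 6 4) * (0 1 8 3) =(0 4 1 6 8 3) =[4, 6, 2, 0, 1, 5, 8, 7, 3]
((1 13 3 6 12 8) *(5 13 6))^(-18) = ((1 6 12 8)(3 5 13))^(-18) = (13)(1 12)(6 8)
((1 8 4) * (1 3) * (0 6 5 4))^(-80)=(0 3 6 1 5 8 4)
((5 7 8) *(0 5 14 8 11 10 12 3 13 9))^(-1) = (0 9 13 3 12 10 11 7 5)(8 14)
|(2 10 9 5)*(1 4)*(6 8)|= |(1 4)(2 10 9 5)(6 8)|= 4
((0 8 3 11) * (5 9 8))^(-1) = (0 11 3 8 9 5)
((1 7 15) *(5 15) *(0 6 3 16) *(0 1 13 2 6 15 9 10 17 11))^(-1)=(0 11 17 10 9 5 7 1 16 3 6 2 13 15)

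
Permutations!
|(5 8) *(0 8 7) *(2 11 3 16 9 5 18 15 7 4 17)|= |(0 8 18 15 7)(2 11 3 16 9 5 4 17)|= 40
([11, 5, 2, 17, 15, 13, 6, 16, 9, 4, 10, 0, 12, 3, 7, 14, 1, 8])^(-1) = (0 11)(1 16 7 14 15 4 9 8 17 3 13 5)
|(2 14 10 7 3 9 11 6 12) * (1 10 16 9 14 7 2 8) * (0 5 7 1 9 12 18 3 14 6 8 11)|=9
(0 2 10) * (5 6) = (0 2 10)(5 6) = [2, 1, 10, 3, 4, 6, 5, 7, 8, 9, 0]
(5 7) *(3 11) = (3 11)(5 7) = [0, 1, 2, 11, 4, 7, 6, 5, 8, 9, 10, 3]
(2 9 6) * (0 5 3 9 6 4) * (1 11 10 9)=[5, 11, 6, 1, 0, 3, 2, 7, 8, 4, 9, 10]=(0 5 3 1 11 10 9 4)(2 6)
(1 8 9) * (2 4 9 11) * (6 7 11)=(1 8 6 7 11 2 4 9)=[0, 8, 4, 3, 9, 5, 7, 11, 6, 1, 10, 2]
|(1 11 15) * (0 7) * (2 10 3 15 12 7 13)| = 10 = |(0 13 2 10 3 15 1 11 12 7)|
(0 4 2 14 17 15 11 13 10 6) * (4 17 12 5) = [17, 1, 14, 3, 2, 4, 0, 7, 8, 9, 6, 13, 5, 10, 12, 11, 16, 15] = (0 17 15 11 13 10 6)(2 14 12 5 4)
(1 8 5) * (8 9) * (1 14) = (1 9 8 5 14) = [0, 9, 2, 3, 4, 14, 6, 7, 5, 8, 10, 11, 12, 13, 1]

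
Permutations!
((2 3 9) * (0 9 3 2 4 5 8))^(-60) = (9)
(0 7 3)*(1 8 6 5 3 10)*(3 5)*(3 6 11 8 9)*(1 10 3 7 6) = (0 6 1 9 7 3)(8 11) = [6, 9, 2, 0, 4, 5, 1, 3, 11, 7, 10, 8]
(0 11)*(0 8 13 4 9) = (0 11 8 13 4 9) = [11, 1, 2, 3, 9, 5, 6, 7, 13, 0, 10, 8, 12, 4]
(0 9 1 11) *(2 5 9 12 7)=(0 12 7 2 5 9 1 11)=[12, 11, 5, 3, 4, 9, 6, 2, 8, 1, 10, 0, 7]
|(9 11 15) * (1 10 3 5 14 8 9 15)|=|(15)(1 10 3 5 14 8 9 11)|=8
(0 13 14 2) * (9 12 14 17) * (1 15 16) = (0 13 17 9 12 14 2)(1 15 16) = [13, 15, 0, 3, 4, 5, 6, 7, 8, 12, 10, 11, 14, 17, 2, 16, 1, 9]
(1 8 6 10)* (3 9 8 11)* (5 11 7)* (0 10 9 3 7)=[10, 0, 2, 3, 4, 11, 9, 5, 6, 8, 1, 7]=(0 10 1)(5 11 7)(6 9 8)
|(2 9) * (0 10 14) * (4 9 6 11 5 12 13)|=24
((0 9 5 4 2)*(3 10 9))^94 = (0 9 2 10 4 3 5)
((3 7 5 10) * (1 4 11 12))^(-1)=((1 4 11 12)(3 7 5 10))^(-1)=(1 12 11 4)(3 10 5 7)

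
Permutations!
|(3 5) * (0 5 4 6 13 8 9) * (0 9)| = |(0 5 3 4 6 13 8)| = 7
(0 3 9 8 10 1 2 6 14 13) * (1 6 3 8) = (0 8 10 6 14 13)(1 2 3 9) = [8, 2, 3, 9, 4, 5, 14, 7, 10, 1, 6, 11, 12, 0, 13]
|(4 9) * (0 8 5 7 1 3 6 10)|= |(0 8 5 7 1 3 6 10)(4 9)|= 8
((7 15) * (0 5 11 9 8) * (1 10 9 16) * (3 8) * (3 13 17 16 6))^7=((0 5 11 6 3 8)(1 10 9 13 17 16)(7 15))^7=(0 5 11 6 3 8)(1 10 9 13 17 16)(7 15)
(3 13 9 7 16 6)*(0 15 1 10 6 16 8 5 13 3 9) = (16)(0 15 1 10 6 9 7 8 5 13) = [15, 10, 2, 3, 4, 13, 9, 8, 5, 7, 6, 11, 12, 0, 14, 1, 16]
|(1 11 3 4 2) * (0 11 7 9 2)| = 4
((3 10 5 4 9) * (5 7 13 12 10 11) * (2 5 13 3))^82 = ((2 5 4 9)(3 11 13 12 10 7))^82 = (2 4)(3 10 13)(5 9)(7 12 11)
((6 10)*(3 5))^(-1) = ((3 5)(6 10))^(-1) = (3 5)(6 10)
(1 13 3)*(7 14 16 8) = (1 13 3)(7 14 16 8) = [0, 13, 2, 1, 4, 5, 6, 14, 7, 9, 10, 11, 12, 3, 16, 15, 8]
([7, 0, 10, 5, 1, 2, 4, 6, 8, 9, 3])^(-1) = [1, 4, 5, 10, 6, 3, 7, 0, 8, 9, 2]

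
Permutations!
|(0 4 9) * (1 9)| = 4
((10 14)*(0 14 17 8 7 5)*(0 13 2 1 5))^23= (0 7 8 17 10 14)(1 2 13 5)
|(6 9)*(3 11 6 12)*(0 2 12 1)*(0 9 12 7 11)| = |(0 2 7 11 6 12 3)(1 9)| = 14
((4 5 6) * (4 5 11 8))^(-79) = ((4 11 8)(5 6))^(-79) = (4 8 11)(5 6)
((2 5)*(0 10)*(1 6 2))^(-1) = (0 10)(1 5 2 6)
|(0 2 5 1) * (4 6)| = |(0 2 5 1)(4 6)| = 4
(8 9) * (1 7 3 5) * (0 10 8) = (0 10 8 9)(1 7 3 5) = [10, 7, 2, 5, 4, 1, 6, 3, 9, 0, 8]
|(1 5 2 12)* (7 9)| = 4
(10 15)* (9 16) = (9 16)(10 15) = [0, 1, 2, 3, 4, 5, 6, 7, 8, 16, 15, 11, 12, 13, 14, 10, 9]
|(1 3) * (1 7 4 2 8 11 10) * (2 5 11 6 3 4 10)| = 10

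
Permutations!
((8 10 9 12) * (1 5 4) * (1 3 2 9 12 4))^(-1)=(1 5)(2 3 4 9)(8 12 10)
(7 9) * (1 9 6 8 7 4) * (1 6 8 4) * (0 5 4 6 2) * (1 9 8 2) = (9)(0 5 4 1 8 7 2) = [5, 8, 0, 3, 1, 4, 6, 2, 7, 9]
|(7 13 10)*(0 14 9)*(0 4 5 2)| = |(0 14 9 4 5 2)(7 13 10)| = 6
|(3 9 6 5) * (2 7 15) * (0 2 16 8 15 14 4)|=|(0 2 7 14 4)(3 9 6 5)(8 15 16)|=60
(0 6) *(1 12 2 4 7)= [6, 12, 4, 3, 7, 5, 0, 1, 8, 9, 10, 11, 2]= (0 6)(1 12 2 4 7)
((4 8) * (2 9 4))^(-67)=((2 9 4 8))^(-67)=(2 9 4 8)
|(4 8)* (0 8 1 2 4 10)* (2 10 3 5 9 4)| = 8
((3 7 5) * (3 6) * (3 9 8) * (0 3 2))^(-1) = (0 2 8 9 6 5 7 3)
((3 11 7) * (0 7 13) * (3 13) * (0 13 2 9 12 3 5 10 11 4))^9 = ((13)(0 7 2 9 12 3 4)(5 10 11))^9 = (13)(0 2 12 4 7 9 3)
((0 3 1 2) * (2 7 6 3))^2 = (1 6)(3 7)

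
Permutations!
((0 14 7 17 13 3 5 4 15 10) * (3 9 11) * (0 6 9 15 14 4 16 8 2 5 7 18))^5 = ((0 4 14 18)(2 5 16 8)(3 7 17 13 15 10 6 9 11))^5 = (0 4 14 18)(2 5 16 8)(3 10 7 6 17 9 13 11 15)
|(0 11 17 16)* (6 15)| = 4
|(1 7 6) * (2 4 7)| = |(1 2 4 7 6)| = 5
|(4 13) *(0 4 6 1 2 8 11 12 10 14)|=|(0 4 13 6 1 2 8 11 12 10 14)|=11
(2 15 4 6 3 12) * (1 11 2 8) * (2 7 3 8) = (1 11 7 3 12 2 15 4 6 8) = [0, 11, 15, 12, 6, 5, 8, 3, 1, 9, 10, 7, 2, 13, 14, 4]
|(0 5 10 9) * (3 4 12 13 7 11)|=12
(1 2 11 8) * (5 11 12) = (1 2 12 5 11 8) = [0, 2, 12, 3, 4, 11, 6, 7, 1, 9, 10, 8, 5]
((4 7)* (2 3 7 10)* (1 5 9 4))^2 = (1 9 10 3)(2 7 5 4) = ((1 5 9 4 10 2 3 7))^2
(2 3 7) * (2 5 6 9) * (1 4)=(1 4)(2 3 7 5 6 9)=[0, 4, 3, 7, 1, 6, 9, 5, 8, 2]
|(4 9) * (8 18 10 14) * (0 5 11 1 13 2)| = 12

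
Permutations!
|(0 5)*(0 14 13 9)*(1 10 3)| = 15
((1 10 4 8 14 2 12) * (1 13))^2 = ((1 10 4 8 14 2 12 13))^2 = (1 4 14 12)(2 13 10 8)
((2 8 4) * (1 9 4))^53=((1 9 4 2 8))^53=(1 2 9 8 4)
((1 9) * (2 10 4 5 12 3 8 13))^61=(1 9)(2 3 4 13 12 10 8 5)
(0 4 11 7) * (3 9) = [4, 1, 2, 9, 11, 5, 6, 0, 8, 3, 10, 7] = (0 4 11 7)(3 9)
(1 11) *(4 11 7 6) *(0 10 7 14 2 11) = (0 10 7 6 4)(1 14 2 11) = [10, 14, 11, 3, 0, 5, 4, 6, 8, 9, 7, 1, 12, 13, 2]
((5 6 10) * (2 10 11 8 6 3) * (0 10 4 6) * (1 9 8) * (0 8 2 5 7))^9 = (1 4)(2 11)(3 5)(6 9)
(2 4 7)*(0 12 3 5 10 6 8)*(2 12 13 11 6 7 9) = (0 13 11 6 8)(2 4 9)(3 5 10 7 12) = [13, 1, 4, 5, 9, 10, 8, 12, 0, 2, 7, 6, 3, 11]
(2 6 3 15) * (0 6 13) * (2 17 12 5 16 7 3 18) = (0 6 18 2 13)(3 15 17 12 5 16 7) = [6, 1, 13, 15, 4, 16, 18, 3, 8, 9, 10, 11, 5, 0, 14, 17, 7, 12, 2]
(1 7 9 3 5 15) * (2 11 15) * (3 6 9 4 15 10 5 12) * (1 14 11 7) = (2 7 4 15 14 11 10 5)(3 12)(6 9) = [0, 1, 7, 12, 15, 2, 9, 4, 8, 6, 5, 10, 3, 13, 11, 14]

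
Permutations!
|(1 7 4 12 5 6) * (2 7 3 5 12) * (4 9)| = 4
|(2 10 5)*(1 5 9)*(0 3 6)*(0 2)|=8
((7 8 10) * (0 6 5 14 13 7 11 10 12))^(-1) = (0 12 8 7 13 14 5 6)(10 11)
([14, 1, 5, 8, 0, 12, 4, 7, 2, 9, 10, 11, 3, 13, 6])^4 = [0, 1, 8, 12, 4, 2, 6, 7, 3, 9, 10, 11, 5, 13, 14]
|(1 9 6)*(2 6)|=4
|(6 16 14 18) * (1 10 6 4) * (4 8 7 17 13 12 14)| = |(1 10 6 16 4)(7 17 13 12 14 18 8)| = 35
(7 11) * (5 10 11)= (5 10 11 7)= [0, 1, 2, 3, 4, 10, 6, 5, 8, 9, 11, 7]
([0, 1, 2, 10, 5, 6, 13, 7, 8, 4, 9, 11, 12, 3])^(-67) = [0, 1, 2, 4, 13, 3, 10, 7, 8, 6, 5, 11, 12, 9]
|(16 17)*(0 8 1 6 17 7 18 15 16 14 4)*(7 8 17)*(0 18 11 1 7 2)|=|(0 17 14 4 18 15 16 8 7 11 1 6 2)|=13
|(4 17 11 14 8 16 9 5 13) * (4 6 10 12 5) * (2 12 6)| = 28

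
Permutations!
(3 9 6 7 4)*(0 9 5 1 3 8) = (0 9 6 7 4 8)(1 3 5) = [9, 3, 2, 5, 8, 1, 7, 4, 0, 6]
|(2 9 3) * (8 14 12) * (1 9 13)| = 15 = |(1 9 3 2 13)(8 14 12)|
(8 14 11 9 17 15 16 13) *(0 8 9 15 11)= (0 8 14)(9 17 11 15 16 13)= [8, 1, 2, 3, 4, 5, 6, 7, 14, 17, 10, 15, 12, 9, 0, 16, 13, 11]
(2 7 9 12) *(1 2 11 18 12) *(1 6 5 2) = (2 7 9 6 5)(11 18 12) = [0, 1, 7, 3, 4, 2, 5, 9, 8, 6, 10, 18, 11, 13, 14, 15, 16, 17, 12]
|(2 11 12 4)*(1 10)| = 4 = |(1 10)(2 11 12 4)|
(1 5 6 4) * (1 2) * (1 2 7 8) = (1 5 6 4 7 8) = [0, 5, 2, 3, 7, 6, 4, 8, 1]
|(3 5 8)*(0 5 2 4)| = 6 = |(0 5 8 3 2 4)|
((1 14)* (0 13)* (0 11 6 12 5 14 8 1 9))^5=(0 5 11 9 12 13 14 6)(1 8)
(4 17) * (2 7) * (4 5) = (2 7)(4 17 5) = [0, 1, 7, 3, 17, 4, 6, 2, 8, 9, 10, 11, 12, 13, 14, 15, 16, 5]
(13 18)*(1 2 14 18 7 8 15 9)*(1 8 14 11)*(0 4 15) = (0 4 15 9 8)(1 2 11)(7 14 18 13) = [4, 2, 11, 3, 15, 5, 6, 14, 0, 8, 10, 1, 12, 7, 18, 9, 16, 17, 13]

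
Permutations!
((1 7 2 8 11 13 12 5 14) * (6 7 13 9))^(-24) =((1 13 12 5 14)(2 8 11 9 6 7))^(-24) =(1 13 12 5 14)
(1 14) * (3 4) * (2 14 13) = (1 13 2 14)(3 4) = [0, 13, 14, 4, 3, 5, 6, 7, 8, 9, 10, 11, 12, 2, 1]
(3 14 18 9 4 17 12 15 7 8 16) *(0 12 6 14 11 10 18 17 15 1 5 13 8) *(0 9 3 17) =(0 12 1 5 13 8 16 17 6 14)(3 11 10 18)(4 15 7 9) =[12, 5, 2, 11, 15, 13, 14, 9, 16, 4, 18, 10, 1, 8, 0, 7, 17, 6, 3]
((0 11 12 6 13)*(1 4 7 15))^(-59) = ((0 11 12 6 13)(1 4 7 15))^(-59) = (0 11 12 6 13)(1 4 7 15)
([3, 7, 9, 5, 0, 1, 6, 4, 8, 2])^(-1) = (0 4 7 1 5 3)(2 9)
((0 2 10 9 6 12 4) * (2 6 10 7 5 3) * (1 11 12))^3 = (0 11)(1 4)(2 3 5 7)(6 12)(9 10)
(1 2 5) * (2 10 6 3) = (1 10 6 3 2 5) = [0, 10, 5, 2, 4, 1, 3, 7, 8, 9, 6]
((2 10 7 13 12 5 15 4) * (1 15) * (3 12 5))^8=((1 15 4 2 10 7 13 5)(3 12))^8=(15)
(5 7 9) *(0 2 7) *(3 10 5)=[2, 1, 7, 10, 4, 0, 6, 9, 8, 3, 5]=(0 2 7 9 3 10 5)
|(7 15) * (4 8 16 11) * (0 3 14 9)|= 4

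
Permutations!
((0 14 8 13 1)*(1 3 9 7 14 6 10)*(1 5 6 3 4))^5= (0 8 3 13 9 4 7 1 14)(5 10 6)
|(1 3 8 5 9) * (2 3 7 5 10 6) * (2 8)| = 12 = |(1 7 5 9)(2 3)(6 8 10)|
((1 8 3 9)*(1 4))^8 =(1 9 8 4 3) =((1 8 3 9 4))^8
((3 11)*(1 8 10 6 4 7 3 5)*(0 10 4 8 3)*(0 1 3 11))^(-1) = (0 3 5 11 1 7 4 8 6 10)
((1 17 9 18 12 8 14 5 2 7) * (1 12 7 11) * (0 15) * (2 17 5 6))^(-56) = ((0 15)(1 5 17 9 18 7 12 8 14 6 2 11))^(-56) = (1 18 14)(2 17 12)(5 7 6)(8 11 9)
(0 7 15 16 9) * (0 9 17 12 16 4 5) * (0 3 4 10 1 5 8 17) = (0 7 15 10 1 5 3 4 8 17 12 16) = [7, 5, 2, 4, 8, 3, 6, 15, 17, 9, 1, 11, 16, 13, 14, 10, 0, 12]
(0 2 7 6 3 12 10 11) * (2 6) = (0 6 3 12 10 11)(2 7) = [6, 1, 7, 12, 4, 5, 3, 2, 8, 9, 11, 0, 10]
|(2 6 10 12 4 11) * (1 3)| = 6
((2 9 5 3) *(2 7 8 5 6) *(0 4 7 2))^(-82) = ((0 4 7 8 5 3 2 9 6))^(-82) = (0 6 9 2 3 5 8 7 4)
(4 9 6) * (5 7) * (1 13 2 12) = [0, 13, 12, 3, 9, 7, 4, 5, 8, 6, 10, 11, 1, 2] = (1 13 2 12)(4 9 6)(5 7)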